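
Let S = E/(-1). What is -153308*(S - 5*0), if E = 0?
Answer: 0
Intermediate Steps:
S = 0 (S = 0/(-1) = 0*(-1) = 0)
-153308*(S - 5*0) = -153308*(0 - 5*0) = -153308*(0 + 0) = -153308*0 = 0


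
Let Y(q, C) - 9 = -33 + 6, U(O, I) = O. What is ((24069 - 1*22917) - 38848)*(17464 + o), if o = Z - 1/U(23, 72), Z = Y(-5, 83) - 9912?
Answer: -6532000576/23 ≈ -2.8400e+8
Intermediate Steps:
Y(q, C) = -18 (Y(q, C) = 9 + (-33 + 6) = 9 - 27 = -18)
Z = -9930 (Z = -18 - 9912 = -9930)
o = -228391/23 (o = -9930 - 1/23 = -228391/23 ≈ -9930.0)
((24069 - 1*22917) - 38848)*(17464 + o) = ((24069 - 1*22917) - 38848)*(17464 - 228391/23) = ((24069 - 22917) - 38848)*(173281/23) = (1152 - 38848)*(173281/23) = -37696*173281/23 = -6532000576/23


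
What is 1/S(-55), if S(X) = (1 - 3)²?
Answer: ¼ ≈ 0.25000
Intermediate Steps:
S(X) = 4 (S(X) = (-2)² = 4)
1/S(-55) = 1/4 = ¼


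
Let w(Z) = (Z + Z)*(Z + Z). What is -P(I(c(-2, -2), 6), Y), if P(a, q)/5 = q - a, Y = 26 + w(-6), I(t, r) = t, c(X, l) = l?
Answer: -860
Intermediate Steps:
w(Z) = 4*Z² (w(Z) = (2*Z)*(2*Z) = 4*Z²)
Y = 170 (Y = 26 + 4*(-6)² = 26 + 4*36 = 26 + 144 = 170)
P(a, q) = -5*a + 5*q (P(a, q) = 5*(q - a) = -5*a + 5*q)
-P(I(c(-2, -2), 6), Y) = -(-5*(-2) + 5*170) = -(10 + 850) = -1*860 = -860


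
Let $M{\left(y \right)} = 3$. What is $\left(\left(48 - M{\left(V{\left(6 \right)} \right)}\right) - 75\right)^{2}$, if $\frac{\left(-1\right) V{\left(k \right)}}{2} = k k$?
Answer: $900$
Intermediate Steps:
$V{\left(k \right)} = - 2 k^{2}$ ($V{\left(k \right)} = - 2 k k = - 2 k^{2}$)
$\left(\left(48 - M{\left(V{\left(6 \right)} \right)}\right) - 75\right)^{2} = \left(\left(48 - 3\right) - 75\right)^{2} = \left(45 - 75\right)^{2} = \left(-30\right)^{2} = 900$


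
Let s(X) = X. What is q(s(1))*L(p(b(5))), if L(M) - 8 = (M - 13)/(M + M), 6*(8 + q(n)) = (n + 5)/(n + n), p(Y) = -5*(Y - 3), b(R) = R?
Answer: -549/8 ≈ -68.625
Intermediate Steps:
p(Y) = 15 - 5*Y (p(Y) = -5*(-3 + Y) = 15 - 5*Y)
q(n) = -8 + (5 + n)/(12*n) (q(n) = -8 + ((n + 5)/(n + n))/6 = -8 + ((5 + n)/((2*n)))/6 = -8 + ((5 + n)*(1/(2*n)))/6 = -8 + ((5 + n)/(2*n))/6 = -8 + (5 + n)/(12*n))
L(M) = 8 + (-13 + M)/(2*M) (L(M) = 8 + (M - 13)/(M + M) = 8 + (-13 + M)/((2*M)) = 8 + (-13 + M)*(1/(2*M)) = 8 + (-13 + M)/(2*M))
q(s(1))*L(p(b(5))) = ((5/12)*(1 - 19*1)/1)*((-13 + 17*(15 - 5*5))/(2*(15 - 5*5))) = ((5/12)*1*(1 - 19))*((-13 + 17*(15 - 25))/(2*(15 - 25))) = ((5/12)*1*(-18))*((½)*(-13 + 17*(-10))/(-10)) = -15*(-1)*(-13 - 170)/(4*10) = -15*(-1)*(-183)/(4*10) = -15/2*183/20 = -549/8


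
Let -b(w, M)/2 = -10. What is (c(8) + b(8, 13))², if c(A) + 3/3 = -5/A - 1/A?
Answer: 5329/16 ≈ 333.06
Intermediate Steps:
c(A) = -1 - 6/A (c(A) = -1 + (-5/A - 1/A) = -1 - 6/A)
b(w, M) = 20 (b(w, M) = -2*(-10) = 20)
(c(8) + b(8, 13))² = ((-6 - 1*8)/8 + 20)² = ((-6 - 8)/8 + 20)² = ((⅛)*(-14) + 20)² = (-7/4 + 20)² = (73/4)² = 5329/16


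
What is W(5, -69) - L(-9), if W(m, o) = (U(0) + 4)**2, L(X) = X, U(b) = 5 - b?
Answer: 90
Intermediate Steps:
W(m, o) = 81 (W(m, o) = ((5 - 1*0) + 4)**2 = ((5 + 0) + 4)**2 = (5 + 4)**2 = 9**2 = 81)
W(5, -69) - L(-9) = 81 - 1*(-9) = 81 + 9 = 90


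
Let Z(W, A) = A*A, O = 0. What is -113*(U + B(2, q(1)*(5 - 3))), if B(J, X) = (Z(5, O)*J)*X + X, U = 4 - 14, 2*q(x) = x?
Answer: 1017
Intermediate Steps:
Z(W, A) = A**2
q(x) = x/2
U = -10
B(J, X) = X (B(J, X) = (0**2*J)*X + X = (0*J)*X + X = 0*X + X = 0 + X = X)
-113*(U + B(2, q(1)*(5 - 3))) = -113*(-10 + ((1/2)*1)*(5 - 3)) = -113*(-10 + (1/2)*2) = -113*(-10 + 1) = -113*(-9) = 1017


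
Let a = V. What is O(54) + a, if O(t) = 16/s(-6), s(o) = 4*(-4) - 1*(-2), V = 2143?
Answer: 14993/7 ≈ 2141.9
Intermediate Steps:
s(o) = -14 (s(o) = -16 + 2 = -14)
O(t) = -8/7 (O(t) = 16/(-14) = 16*(-1/14) = -8/7)
a = 2143
O(54) + a = -8/7 + 2143 = 14993/7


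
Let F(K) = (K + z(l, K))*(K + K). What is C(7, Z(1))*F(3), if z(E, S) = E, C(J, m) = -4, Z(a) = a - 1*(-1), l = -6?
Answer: 72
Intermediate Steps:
Z(a) = 1 + a (Z(a) = a + 1 = 1 + a)
F(K) = 2*K*(-6 + K) (F(K) = (K - 6)*(K + K) = (-6 + K)*(2*K) = 2*K*(-6 + K))
C(7, Z(1))*F(3) = -8*3*(-6 + 3) = -8*3*(-3) = -4*(-18) = 72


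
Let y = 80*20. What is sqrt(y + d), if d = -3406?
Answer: I*sqrt(1806) ≈ 42.497*I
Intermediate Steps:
y = 1600
sqrt(y + d) = sqrt(1600 - 3406) = sqrt(-1806) = I*sqrt(1806)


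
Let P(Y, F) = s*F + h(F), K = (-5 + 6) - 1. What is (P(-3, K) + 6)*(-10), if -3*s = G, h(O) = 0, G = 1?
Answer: -60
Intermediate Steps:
s = -1/3 (s = -1/3*1 = -1/3 ≈ -0.33333)
K = 0 (K = 1 - 1 = 0)
P(Y, F) = -F/3 (P(Y, F) = -F/3 + 0 = -F/3)
(P(-3, K) + 6)*(-10) = (-1/3*0 + 6)*(-10) = (0 + 6)*(-10) = 6*(-10) = -60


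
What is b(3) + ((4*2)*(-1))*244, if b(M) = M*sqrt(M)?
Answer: -1952 + 3*sqrt(3) ≈ -1946.8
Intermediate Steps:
b(M) = M**(3/2)
b(3) + ((4*2)*(-1))*244 = 3**(3/2) + ((4*2)*(-1))*244 = 3*sqrt(3) + (8*(-1))*244 = 3*sqrt(3) - 8*244 = 3*sqrt(3) - 1952 = -1952 + 3*sqrt(3)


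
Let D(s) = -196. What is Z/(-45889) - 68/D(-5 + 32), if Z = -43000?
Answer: 2887113/2248561 ≈ 1.2840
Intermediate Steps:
Z/(-45889) - 68/D(-5 + 32) = -43000/(-45889) - 68/(-196) = -43000*(-1/45889) - 68*(-1/196) = 43000/45889 + 17/49 = 2887113/2248561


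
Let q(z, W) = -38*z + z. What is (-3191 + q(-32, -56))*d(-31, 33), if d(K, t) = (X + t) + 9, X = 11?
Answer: -106371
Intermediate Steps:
q(z, W) = -37*z
d(K, t) = 20 + t (d(K, t) = (11 + t) + 9 = 20 + t)
(-3191 + q(-32, -56))*d(-31, 33) = (-3191 - 37*(-32))*(20 + 33) = (-3191 + 1184)*53 = -2007*53 = -106371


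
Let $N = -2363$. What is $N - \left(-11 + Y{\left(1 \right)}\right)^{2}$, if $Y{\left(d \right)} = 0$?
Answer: $-2484$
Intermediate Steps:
$N - \left(-11 + Y{\left(1 \right)}\right)^{2} = -2363 - \left(-11 + 0\right)^{2} = -2363 - \left(-11\right)^{2} = -2363 - 121 = -2484$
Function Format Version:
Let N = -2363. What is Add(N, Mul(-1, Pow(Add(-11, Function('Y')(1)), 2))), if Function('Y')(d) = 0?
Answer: -2484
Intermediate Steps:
Add(N, Mul(-1, Pow(Add(-11, Function('Y')(1)), 2))) = Add(-2363, Mul(-1, Pow(Add(-11, 0), 2))) = Add(-2363, Mul(-1, Pow(-11, 2))) = Add(-2363, Mul(-1, 121)) = Add(-2363, -121) = -2484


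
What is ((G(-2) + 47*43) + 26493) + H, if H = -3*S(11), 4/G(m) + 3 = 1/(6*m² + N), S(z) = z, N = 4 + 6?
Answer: 2876445/101 ≈ 28480.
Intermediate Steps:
N = 10
G(m) = 4/(-3 + 1/(10 + 6*m²)) (G(m) = 4/(-3 + 1/(6*m² + 10)) = 4/(-3 + 1/(10 + 6*m²)))
H = -33 (H = -3*11 = -33)
((G(-2) + 47*43) + 26493) + H = ((8*(-5 - 3*(-2)²)/(29 + 18*(-2)²) + 47*43) + 26493) - 33 = ((8*(-5 - 3*4)/(29 + 18*4) + 2021) + 26493) - 33 = ((8*(-5 - 12)/(29 + 72) + 2021) + 26493) - 33 = ((8*(-17)/101 + 2021) + 26493) - 33 = ((8*(1/101)*(-17) + 2021) + 26493) - 33 = ((-136/101 + 2021) + 26493) - 33 = (203985/101 + 26493) - 33 = 2879778/101 - 33 = 2876445/101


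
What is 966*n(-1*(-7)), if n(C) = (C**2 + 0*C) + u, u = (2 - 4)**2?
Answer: 51198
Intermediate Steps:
u = 4 (u = (-2)**2 = 4)
n(C) = 4 + C**2 (n(C) = (C**2 + 0*C) + 4 = (C**2 + 0) + 4 = C**2 + 4 = 4 + C**2)
966*n(-1*(-7)) = 966*(4 + (-1*(-7))**2) = 966*(4 + 7**2) = 966*(4 + 49) = 966*53 = 51198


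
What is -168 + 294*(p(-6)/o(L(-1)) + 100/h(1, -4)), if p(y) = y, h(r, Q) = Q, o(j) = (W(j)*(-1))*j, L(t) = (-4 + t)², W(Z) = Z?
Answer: -4696986/625 ≈ -7515.2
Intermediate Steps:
o(j) = -j² (o(j) = (j*(-1))*j = (-j)*j = -j²)
-168 + 294*(p(-6)/o(L(-1)) + 100/h(1, -4)) = -168 + 294*(-6*(-1/(-4 - 1)⁴) + 100/(-4)) = -168 + 294*(-6/((-((-5)²)²)) + 100*(-¼)) = -168 + 294*(-6/((-1*25²)) - 25) = -168 + 294*(-6/((-1*625)) - 25) = -168 + 294*(-6/(-625) - 25) = -168 + 294*(-6*(-1/625) - 25) = -168 + 294*(6/625 - 25) = -168 + 294*(-15619/625) = -168 - 4591986/625 = -4696986/625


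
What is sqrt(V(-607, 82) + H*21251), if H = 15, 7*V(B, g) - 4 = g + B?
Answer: sqrt(15615838)/7 ≈ 564.53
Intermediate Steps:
V(B, g) = 4/7 + B/7 + g/7 (V(B, g) = 4/7 + (g + B)/7 = 4/7 + (B + g)/7 = 4/7 + (B/7 + g/7) = 4/7 + B/7 + g/7)
sqrt(V(-607, 82) + H*21251) = sqrt((4/7 + (1/7)*(-607) + (1/7)*82) + 15*21251) = sqrt((4/7 - 607/7 + 82/7) + 318765) = sqrt(-521/7 + 318765) = sqrt(2230834/7) = sqrt(15615838)/7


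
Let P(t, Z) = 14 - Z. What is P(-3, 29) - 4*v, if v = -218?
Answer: 857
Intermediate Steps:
P(-3, 29) - 4*v = (14 - 1*29) - 4*(-218) = (14 - 29) + 872 = -15 + 872 = 857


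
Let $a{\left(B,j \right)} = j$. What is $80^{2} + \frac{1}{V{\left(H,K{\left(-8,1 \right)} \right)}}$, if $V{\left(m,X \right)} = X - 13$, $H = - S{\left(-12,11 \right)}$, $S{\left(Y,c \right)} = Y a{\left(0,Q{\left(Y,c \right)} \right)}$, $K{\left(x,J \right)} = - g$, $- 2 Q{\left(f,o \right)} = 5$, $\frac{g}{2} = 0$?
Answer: $\frac{83199}{13} \approx 6399.9$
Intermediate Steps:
$g = 0$ ($g = 2 \cdot 0 = 0$)
$Q{\left(f,o \right)} = - \frac{5}{2}$ ($Q{\left(f,o \right)} = \left(- \frac{1}{2}\right) 5 = - \frac{5}{2}$)
$K{\left(x,J \right)} = 0$ ($K{\left(x,J \right)} = \left(-1\right) 0 = 0$)
$S{\left(Y,c \right)} = - \frac{5 Y}{2}$ ($S{\left(Y,c \right)} = Y \left(- \frac{5}{2}\right) = - \frac{5 Y}{2}$)
$H = -30$ ($H = - \frac{\left(-5\right) \left(-12\right)}{2} = \left(-1\right) 30 = -30$)
$V{\left(m,X \right)} = -13 + X$
$80^{2} + \frac{1}{V{\left(H,K{\left(-8,1 \right)} \right)}} = 80^{2} + \frac{1}{-13 + 0} = 6400 + \frac{1}{-13} = 6400 - \frac{1}{13} = \frac{83199}{13}$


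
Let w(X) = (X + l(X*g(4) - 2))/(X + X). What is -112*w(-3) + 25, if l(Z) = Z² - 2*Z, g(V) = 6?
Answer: 24547/3 ≈ 8182.3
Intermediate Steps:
w(X) = (X + (-4 + 6*X)*(-2 + 6*X))/(2*X) (w(X) = (X + (X*6 - 2)*(-2 + (X*6 - 2)))/(X + X) = (X + (6*X - 2)*(-2 + (6*X - 2)))/((2*X)) = (X + (-2 + 6*X)*(-2 + (-2 + 6*X)))*(1/(2*X)) = (X + (-2 + 6*X)*(-4 + 6*X))*(1/(2*X)) = (X + (-4 + 6*X)*(-2 + 6*X))*(1/(2*X)) = (X + (-4 + 6*X)*(-2 + 6*X))/(2*X))
-112*w(-3) + 25 = -112*(-35/2 + 4/(-3) + 18*(-3)) + 25 = -112*(-35/2 + 4*(-⅓) - 54) + 25 = -112*(-35/2 - 4/3 - 54) + 25 = -112*(-437/6) + 25 = 24472/3 + 25 = 24547/3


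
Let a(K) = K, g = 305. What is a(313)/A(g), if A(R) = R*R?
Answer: 313/93025 ≈ 0.0033647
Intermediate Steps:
A(R) = R²
a(313)/A(g) = 313/(305²) = 313/93025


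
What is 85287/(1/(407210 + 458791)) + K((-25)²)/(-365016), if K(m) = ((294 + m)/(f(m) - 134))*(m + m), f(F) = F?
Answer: 6618577061307261461/89611428 ≈ 7.3859e+10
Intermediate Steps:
K(m) = 2*m*(294 + m)/(-134 + m) (K(m) = ((294 + m)/(m - 134))*(m + m) = ((294 + m)/(-134 + m))*(2*m) = 2*m*(294 + m)/(-134 + m))
85287/(1/(407210 + 458791)) + K((-25)²)/(-365016) = 85287/(1/(407210 + 458791)) + (2*(-25)²*(294 + (-25)²)/(-134 + (-25)²))/(-365016) = 85287/(1/866001) + (2*625*(294 + 625)/(-134 + 625))*(-1/365016) = 85287/(1/866001) + (2*625*919/491)*(-1/365016) = 85287*866001 + (2*625*(1/491)*919)*(-1/365016) = 73858627287 + (1148750/491)*(-1/365016) = 73858627287 - 574375/89611428 = 6618577061307261461/89611428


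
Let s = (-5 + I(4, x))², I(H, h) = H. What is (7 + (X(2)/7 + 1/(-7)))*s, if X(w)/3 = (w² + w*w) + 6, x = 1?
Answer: 90/7 ≈ 12.857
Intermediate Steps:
X(w) = 18 + 6*w² (X(w) = 3*((w² + w*w) + 6) = 3*((w² + w²) + 6) = 3*(2*w² + 6) = 3*(6 + 2*w²) = 18 + 6*w²)
s = 1 (s = (-5 + 4)² = (-1)² = 1)
(7 + (X(2)/7 + 1/(-7)))*s = (7 + ((18 + 6*2²)/7 + 1/(-7)))*1 = (7 + ((18 + 6*4)*(⅐) + 1*(-⅐)))*1 = (7 + ((18 + 24)*(⅐) - ⅐))*1 = (7 + (42*(⅐) - ⅐))*1 = (7 + (6 - ⅐))*1 = (7 + 41/7)*1 = (90/7)*1 = 90/7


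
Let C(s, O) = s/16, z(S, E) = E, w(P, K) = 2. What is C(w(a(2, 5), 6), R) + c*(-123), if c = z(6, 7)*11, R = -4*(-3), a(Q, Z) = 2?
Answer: -75767/8 ≈ -9470.9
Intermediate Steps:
R = 12
C(s, O) = s/16 (C(s, O) = s*(1/16) = s/16)
c = 77 (c = 7*11 = 77)
C(w(a(2, 5), 6), R) + c*(-123) = (1/16)*2 + 77*(-123) = ⅛ - 9471 = -75767/8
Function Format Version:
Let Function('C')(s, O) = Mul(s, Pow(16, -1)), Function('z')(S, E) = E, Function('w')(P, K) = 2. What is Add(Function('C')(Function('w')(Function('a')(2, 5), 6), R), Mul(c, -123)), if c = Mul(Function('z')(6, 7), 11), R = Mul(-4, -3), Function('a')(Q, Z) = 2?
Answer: Rational(-75767, 8) ≈ -9470.9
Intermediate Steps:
R = 12
Function('C')(s, O) = Mul(Rational(1, 16), s) (Function('C')(s, O) = Mul(s, Rational(1, 16)) = Mul(Rational(1, 16), s))
c = 77 (c = Mul(7, 11) = 77)
Add(Function('C')(Function('w')(Function('a')(2, 5), 6), R), Mul(c, -123)) = Add(Mul(Rational(1, 16), 2), Mul(77, -123)) = Add(Rational(1, 8), -9471) = Rational(-75767, 8)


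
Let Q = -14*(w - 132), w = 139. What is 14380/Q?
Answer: -7190/49 ≈ -146.73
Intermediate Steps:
Q = -98 (Q = -14*(139 - 132) = -14*7 = -98)
14380/Q = 14380/(-98) = 14380*(-1/98) = -7190/49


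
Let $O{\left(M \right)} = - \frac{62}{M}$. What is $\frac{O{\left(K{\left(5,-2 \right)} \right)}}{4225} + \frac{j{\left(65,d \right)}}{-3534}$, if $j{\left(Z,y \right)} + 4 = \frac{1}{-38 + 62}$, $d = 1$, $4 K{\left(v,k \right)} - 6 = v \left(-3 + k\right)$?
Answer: $\frac{1508447}{358347600} \approx 0.0042095$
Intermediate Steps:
$K{\left(v,k \right)} = \frac{3}{2} + \frac{v \left(-3 + k\right)}{4}$
$j{\left(Z,y \right)} = - \frac{95}{24}$ ($j{\left(Z,y \right)} = -4 + \frac{1}{-38 + 62} = -4 + \frac{1}{24} = - \frac{95}{24}$)
$\frac{O{\left(K{\left(5,-2 \right)} \right)}}{4225} + \frac{j{\left(65,d \right)}}{-3534} = \frac{\left(-62\right) \frac{1}{\frac{3}{2} - \frac{15}{4} + \frac{1}{4} \left(-2\right) 5}}{4225} - \frac{95}{24 \left(-3534\right)} = - \frac{62}{\frac{3}{2} - \frac{15}{4} - \frac{5}{2}} \cdot \frac{1}{4225} - - \frac{5}{4464} = - \frac{62}{- \frac{19}{4}} \cdot \frac{1}{4225} + \frac{5}{4464} = \left(-62\right) \left(- \frac{4}{19}\right) \frac{1}{4225} + \frac{5}{4464} = \frac{248}{19} \cdot \frac{1}{4225} + \frac{5}{4464} = \frac{248}{80275} + \frac{5}{4464} = \frac{1508447}{358347600}$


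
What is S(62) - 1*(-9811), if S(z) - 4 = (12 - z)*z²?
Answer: -182385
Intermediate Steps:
S(z) = 4 + z²*(12 - z) (S(z) = 4 + (12 - z)*z² = 4 + z²*(12 - z))
S(62) - 1*(-9811) = (4 - 1*62³ + 12*62²) - 1*(-9811) = (4 - 1*238328 + 12*3844) + 9811 = (4 - 238328 + 46128) + 9811 = -192196 + 9811 = -182385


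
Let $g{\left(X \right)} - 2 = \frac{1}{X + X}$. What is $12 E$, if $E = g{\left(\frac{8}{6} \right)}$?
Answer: $\frac{57}{2} \approx 28.5$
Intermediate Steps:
$g{\left(X \right)} = 2 + \frac{1}{2 X}$ ($g{\left(X \right)} = 2 + \frac{1}{X + X} = 2 + \frac{1}{2 X}$)
$E = \frac{19}{8}$ ($E = 2 + \frac{1}{2 \cdot \frac{8}{6}} = 2 + \frac{1}{2 \cdot 8 \cdot \frac{1}{6}} = 2 + \frac{1}{2 \cdot \frac{4}{3}} = 2 + \frac{1}{2} \cdot \frac{3}{4} = 2 + \frac{3}{8} = \frac{19}{8} \approx 2.375$)
$12 E = 12 \cdot \frac{19}{8} = \frac{57}{2}$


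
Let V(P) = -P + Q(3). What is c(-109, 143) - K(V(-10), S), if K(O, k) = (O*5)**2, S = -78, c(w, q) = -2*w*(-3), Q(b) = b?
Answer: -4879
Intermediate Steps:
c(w, q) = 6*w
V(P) = 3 - P (V(P) = -P + 3 = 3 - P)
K(O, k) = 25*O**2 (K(O, k) = (5*O)**2 = 25*O**2)
c(-109, 143) - K(V(-10), S) = 6*(-109) - 25*(3 - 1*(-10))**2 = -654 - 25*(3 + 10)**2 = -654 - 25*13**2 = -654 - 25*169 = -654 - 1*4225 = -654 - 4225 = -4879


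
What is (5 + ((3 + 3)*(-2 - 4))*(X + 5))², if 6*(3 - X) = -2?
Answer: 87025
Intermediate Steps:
X = 10/3 (X = 3 - ⅙*(-2) = 3 + ⅓ = 10/3 ≈ 3.3333)
(5 + ((3 + 3)*(-2 - 4))*(X + 5))² = (5 + ((3 + 3)*(-2 - 4))*(10/3 + 5))² = (5 + (6*(-6))*(25/3))² = (5 - 36*25/3)² = (5 - 300)² = (-295)² = 87025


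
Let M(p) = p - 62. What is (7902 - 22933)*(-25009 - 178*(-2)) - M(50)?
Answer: 370559255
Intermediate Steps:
M(p) = -62 + p
(7902 - 22933)*(-25009 - 178*(-2)) - M(50) = (7902 - 22933)*(-25009 - 178*(-2)) - (-62 + 50) = -15031*(-25009 + 356) - 1*(-12) = -15031*(-24653) + 12 = 370559243 + 12 = 370559255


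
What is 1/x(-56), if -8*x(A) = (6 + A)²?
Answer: -2/625 ≈ -0.0032000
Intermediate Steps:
x(A) = -(6 + A)²/8
1/x(-56) = 1/(-(6 - 56)²/8) = 1/(-⅛*(-50)²) = 1/(-⅛*2500) = 1/(-625/2) = -2/625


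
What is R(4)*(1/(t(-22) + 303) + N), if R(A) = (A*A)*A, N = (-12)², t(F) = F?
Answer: 2589760/281 ≈ 9216.2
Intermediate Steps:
N = 144
R(A) = A³ (R(A) = A²*A = A³)
R(4)*(1/(t(-22) + 303) + N) = 4³*(1/(-22 + 303) + 144) = 64*(1/281 + 144) = 64*(40465/281) = 2589760/281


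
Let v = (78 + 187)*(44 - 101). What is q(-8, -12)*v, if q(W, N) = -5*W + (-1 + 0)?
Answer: -589095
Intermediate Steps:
v = -15105 (v = 265*(-57) = -15105)
q(W, N) = -1 - 5*W (q(W, N) = -5*W - 1 = -1 - 5*W)
q(-8, -12)*v = (-1 - 5*(-8))*(-15105) = (-1 + 40)*(-15105) = 39*(-15105) = -589095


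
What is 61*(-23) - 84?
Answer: -1487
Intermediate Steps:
61*(-23) - 84 = -1403 - 84 = -1487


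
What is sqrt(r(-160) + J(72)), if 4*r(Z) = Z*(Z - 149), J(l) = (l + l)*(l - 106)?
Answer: 2*sqrt(1866) ≈ 86.394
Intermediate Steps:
J(l) = 2*l*(-106 + l) (J(l) = (2*l)*(-106 + l) = 2*l*(-106 + l))
r(Z) = Z*(-149 + Z)/4 (r(Z) = (Z*(Z - 149))/4 = (Z*(-149 + Z))/4 = Z*(-149 + Z)/4)
sqrt(r(-160) + J(72)) = sqrt((1/4)*(-160)*(-149 - 160) + 2*72*(-106 + 72)) = sqrt((1/4)*(-160)*(-309) + 2*72*(-34)) = sqrt(12360 - 4896) = sqrt(7464) = 2*sqrt(1866)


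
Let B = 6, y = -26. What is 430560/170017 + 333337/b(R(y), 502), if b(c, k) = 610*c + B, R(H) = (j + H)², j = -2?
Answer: 262586554489/81309950182 ≈ 3.2295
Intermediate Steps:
R(H) = (-2 + H)²
b(c, k) = 6 + 610*c (b(c, k) = 610*c + 6 = 6 + 610*c)
430560/170017 + 333337/b(R(y), 502) = 430560/170017 + 333337/(6 + 610*(-2 - 26)²) = 430560*(1/170017) + 333337/(6 + 610*(-28)²) = 430560/170017 + 333337/(6 + 610*784) = 430560/170017 + 333337/(6 + 478240) = 430560/170017 + 333337/478246 = 262586554489/81309950182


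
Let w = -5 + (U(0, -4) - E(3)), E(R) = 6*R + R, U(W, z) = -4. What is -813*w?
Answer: 24390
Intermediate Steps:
E(R) = 7*R
w = -30 (w = -5 + (-4 - 7*3) = -5 + (-4 - 1*21) = -5 + (-4 - 21) = -5 - 25 = -30)
-813*w = -813*(-30) = 24390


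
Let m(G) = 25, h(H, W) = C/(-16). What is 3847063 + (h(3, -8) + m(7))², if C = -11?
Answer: 985017049/256 ≈ 3.8477e+6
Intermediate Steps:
h(H, W) = 11/16 (h(H, W) = -11/(-16) = -11*(-1/16) = 11/16)
3847063 + (h(3, -8) + m(7))² = 3847063 + (11/16 + 25)² = 3847063 + (411/16)² = 3847063 + 168921/256 = 985017049/256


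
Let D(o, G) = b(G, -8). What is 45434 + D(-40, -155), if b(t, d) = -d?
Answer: 45442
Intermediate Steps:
D(o, G) = 8 (D(o, G) = -1*(-8) = 8)
45434 + D(-40, -155) = 45434 + 8 = 45442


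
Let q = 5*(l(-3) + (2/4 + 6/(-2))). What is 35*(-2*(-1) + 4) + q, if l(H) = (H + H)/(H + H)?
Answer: 405/2 ≈ 202.50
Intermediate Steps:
l(H) = 1 (l(H) = (2*H)/((2*H)) = (2*H)*(1/(2*H)) = 1)
q = -15/2 (q = 5*(1 + (2/4 + 6/(-2))) = 5*(1 + (2*(¼) + 6*(-½))) = 5*(1 + (½ - 3)) = 5*(1 - 5/2) = 5*(-3/2) = -15/2 ≈ -7.5000)
35*(-2*(-1) + 4) + q = 35*(-2*(-1) + 4) - 15/2 = 35*(2 + 4) - 15/2 = 35*6 - 15/2 = 210 - 15/2 = 405/2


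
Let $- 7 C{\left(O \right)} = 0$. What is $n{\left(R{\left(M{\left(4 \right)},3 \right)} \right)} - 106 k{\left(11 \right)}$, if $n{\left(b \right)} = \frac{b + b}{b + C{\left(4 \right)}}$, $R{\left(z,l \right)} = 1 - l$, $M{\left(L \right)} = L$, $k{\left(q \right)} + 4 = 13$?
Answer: $-952$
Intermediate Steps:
$C{\left(O \right)} = 0$ ($C{\left(O \right)} = \left(- \frac{1}{7}\right) 0 = 0$)
$k{\left(q \right)} = 9$ ($k{\left(q \right)} = -4 + 13 = 9$)
$n{\left(b \right)} = 2$ ($n{\left(b \right)} = \frac{b + b}{b + 0} = \frac{2 b}{b} = 2$)
$n{\left(R{\left(M{\left(4 \right)},3 \right)} \right)} - 106 k{\left(11 \right)} = 2 - 954 = -952$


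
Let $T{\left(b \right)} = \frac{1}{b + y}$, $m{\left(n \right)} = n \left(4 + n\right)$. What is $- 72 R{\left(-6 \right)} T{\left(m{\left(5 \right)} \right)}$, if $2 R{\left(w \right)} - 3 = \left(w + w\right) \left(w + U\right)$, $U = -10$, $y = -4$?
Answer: $- \frac{7020}{41} \approx -171.22$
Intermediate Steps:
$T{\left(b \right)} = \frac{1}{-4 + b}$ ($T{\left(b \right)} = \frac{1}{b - 4} = \frac{1}{-4 + b}$)
$R{\left(w \right)} = \frac{3}{2} + w \left(-10 + w\right)$ ($R{\left(w \right)} = \frac{3}{2} + \frac{\left(w + w\right) \left(w - 10\right)}{2} = \frac{3}{2} + \frac{2 w \left(-10 + w\right)}{2} = \frac{3}{2} + w \left(-10 + w\right)$)
$- 72 R{\left(-6 \right)} T{\left(m{\left(5 \right)} \right)} = \frac{\left(-72\right) \left(\frac{3}{2} + \left(-6\right)^{2} - -60\right)}{-4 + 5 \left(4 + 5\right)} = \frac{\left(-72\right) \left(\frac{3}{2} + 36 + 60\right)}{-4 + 5 \cdot 9} = \frac{\left(-72\right) \frac{195}{2}}{-4 + 45} = - \frac{7020}{41}$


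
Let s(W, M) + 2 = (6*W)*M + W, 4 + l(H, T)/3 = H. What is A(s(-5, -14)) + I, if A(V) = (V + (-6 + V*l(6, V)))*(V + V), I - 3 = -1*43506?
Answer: 2339507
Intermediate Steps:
l(H, T) = -12 + 3*H
s(W, M) = -2 + W + 6*M*W (s(W, M) = -2 + ((6*W)*M + W) = -2 + (6*M*W + W) = -2 + (W + 6*M*W) = -2 + W + 6*M*W)
I = -43503 (I = 3 - 1*43506 = 3 - 43506 = -43503)
A(V) = 2*V*(-6 + 7*V) (A(V) = (V + (-6 + V*(-12 + 3*6)))*(V + V) = (V + (-6 + V*(-12 + 18)))*(2*V) = (V + (-6 + V*6))*(2*V) = (V + (-6 + 6*V))*(2*V) = (-6 + 7*V)*(2*V) = 2*V*(-6 + 7*V))
A(s(-5, -14)) + I = 2*(-2 - 5 + 6*(-14)*(-5))*(-6 + 7*(-2 - 5 + 6*(-14)*(-5))) - 43503 = 2*(-2 - 5 + 420)*(-6 + 7*(-2 - 5 + 420)) - 43503 = 2*413*(-6 + 7*413) - 43503 = 2*413*(-6 + 2891) - 43503 = 2*413*2885 - 43503 = 2383010 - 43503 = 2339507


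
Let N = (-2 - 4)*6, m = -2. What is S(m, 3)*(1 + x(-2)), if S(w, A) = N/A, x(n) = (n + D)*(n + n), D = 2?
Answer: -12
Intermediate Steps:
x(n) = 2*n*(2 + n) (x(n) = (n + 2)*(n + n) = (2 + n)*(2*n) = 2*n*(2 + n))
N = -36 (N = -6*6 = -36)
S(w, A) = -36/A
S(m, 3)*(1 + x(-2)) = (-36/3)*(1 + 2*(-2)*(2 - 2)) = (-36*1/3)*(1 + 2*(-2)*0) = -12*(1 + 0) = -12*1 = -12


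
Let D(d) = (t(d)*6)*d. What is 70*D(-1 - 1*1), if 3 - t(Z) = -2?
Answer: -4200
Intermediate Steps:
t(Z) = 5 (t(Z) = 3 - 1*(-2) = 3 + 2 = 5)
D(d) = 30*d (D(d) = (5*6)*d = 30*d)
70*D(-1 - 1*1) = 70*(30*(-1 - 1*1)) = 70*(30*(-1 - 1)) = 70*(30*(-2)) = 70*(-60) = -4200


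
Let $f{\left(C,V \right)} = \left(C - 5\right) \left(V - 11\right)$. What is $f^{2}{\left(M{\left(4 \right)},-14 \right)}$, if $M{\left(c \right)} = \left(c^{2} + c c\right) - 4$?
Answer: $330625$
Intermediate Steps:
$M{\left(c \right)} = -4 + 2 c^{2}$ ($M{\left(c \right)} = \left(c^{2} + c^{2}\right) - 4 = 2 c^{2} - 4 = -4 + 2 c^{2}$)
$f{\left(C,V \right)} = \left(-11 + V\right) \left(-5 + C\right)$ ($f{\left(C,V \right)} = \left(-5 + C\right) \left(-11 + V\right) = \left(-11 + V\right) \left(-5 + C\right)$)
$f^{2}{\left(M{\left(4 \right)},-14 \right)} = \left(55 - 11 \left(-4 + 2 \cdot 4^{2}\right) - -70 + \left(-4 + 2 \cdot 4^{2}\right) \left(-14\right)\right)^{2} = \left(55 - 11 \left(-4 + 2 \cdot 16\right) + 70 + \left(-4 + 2 \cdot 16\right) \left(-14\right)\right)^{2} = \left(55 - 11 \left(-4 + 32\right) + 70 + \left(-4 + 32\right) \left(-14\right)\right)^{2} = \left(55 - 308 + 70 + 28 \left(-14\right)\right)^{2} = \left(55 - 308 + 70 - 392\right)^{2} = \left(-575\right)^{2} = 330625$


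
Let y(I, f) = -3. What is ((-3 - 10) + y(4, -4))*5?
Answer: -80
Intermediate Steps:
((-3 - 10) + y(4, -4))*5 = ((-3 - 10) - 3)*5 = (-13 - 3)*5 = -16*5 = -80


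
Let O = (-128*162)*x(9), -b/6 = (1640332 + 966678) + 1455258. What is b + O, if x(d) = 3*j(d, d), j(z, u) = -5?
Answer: -24062568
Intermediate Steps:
x(d) = -15 (x(d) = 3*(-5) = -15)
b = -24373608 (b = -6*((1640332 + 966678) + 1455258) = -6*(2607010 + 1455258) = -6*4062268 = -24373608)
O = 311040 (O = -128*162*(-15) = -20736*(-15) = 311040)
b + O = -24373608 + 311040 = -24062568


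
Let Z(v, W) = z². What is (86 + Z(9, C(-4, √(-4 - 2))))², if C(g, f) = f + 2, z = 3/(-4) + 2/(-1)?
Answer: 2241009/256 ≈ 8753.9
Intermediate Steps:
z = -11/4 (z = 3*(-¼) + 2*(-1) = -¾ - 2 = -11/4 ≈ -2.7500)
C(g, f) = 2 + f
Z(v, W) = 121/16 (Z(v, W) = (-11/4)² = 121/16)
(86 + Z(9, C(-4, √(-4 - 2))))² = (86 + 121/16)² = (1497/16)² = 2241009/256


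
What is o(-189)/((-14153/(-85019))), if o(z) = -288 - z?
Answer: -8416881/14153 ≈ -594.71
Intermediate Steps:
o(-189)/((-14153/(-85019))) = (-288 - 1*(-189))/((-14153/(-85019))) = (-288 + 189)/((-14153*(-1/85019))) = -99/14153/85019 = -99*85019/14153 = -8416881/14153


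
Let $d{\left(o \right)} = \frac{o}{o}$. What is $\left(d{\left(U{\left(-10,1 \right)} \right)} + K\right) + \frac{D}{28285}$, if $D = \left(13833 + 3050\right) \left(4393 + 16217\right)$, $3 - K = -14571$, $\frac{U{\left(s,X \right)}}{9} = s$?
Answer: $\frac{152042501}{5657} \approx 26877.0$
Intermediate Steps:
$U{\left(s,X \right)} = 9 s$
$d{\left(o \right)} = 1$
$K = 14574$ ($K = 3 - -14571 = 3 + 14571 = 14574$)
$D = 347958630$ ($D = 16883 \cdot 20610 = 347958630$)
$\left(d{\left(U{\left(-10,1 \right)} \right)} + K\right) + \frac{D}{28285} = \left(1 + 14574\right) + \frac{347958630}{28285} = 14575 + 347958630 \cdot \frac{1}{28285} = 14575 + \frac{69591726}{5657} = \frac{152042501}{5657}$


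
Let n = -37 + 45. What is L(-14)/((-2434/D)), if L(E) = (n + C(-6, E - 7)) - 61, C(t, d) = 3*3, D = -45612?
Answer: -1003464/1217 ≈ -824.54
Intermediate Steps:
n = 8
C(t, d) = 9
L(E) = -44 (L(E) = (8 + 9) - 61 = 17 - 61 = -44)
L(-14)/((-2434/D)) = -44/((-2434/(-45612))) = -44/((-2434*(-1/45612))) = -44/1217/22806 = -44*22806/1217 = -1003464/1217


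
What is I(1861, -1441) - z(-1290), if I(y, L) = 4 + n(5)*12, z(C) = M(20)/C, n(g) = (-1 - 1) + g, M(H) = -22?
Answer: 25789/645 ≈ 39.983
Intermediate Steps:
n(g) = -2 + g
z(C) = -22/C
I(y, L) = 40 (I(y, L) = 4 + (-2 + 5)*12 = 4 + 3*12 = 4 + 36 = 40)
I(1861, -1441) - z(-1290) = 40 - (-22)/(-1290) = 40 - (-22)*(-1)/1290 = 40 - 1*11/645 = 40 - 11/645 = 25789/645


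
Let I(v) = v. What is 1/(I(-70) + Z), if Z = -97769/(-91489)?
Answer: -91489/6306461 ≈ -0.014507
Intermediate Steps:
Z = 97769/91489 (Z = -97769*(-1/91489) = 97769/91489 ≈ 1.0686)
1/(I(-70) + Z) = 1/(-70 + 97769/91489) = 1/(-6306461/91489) = -91489/6306461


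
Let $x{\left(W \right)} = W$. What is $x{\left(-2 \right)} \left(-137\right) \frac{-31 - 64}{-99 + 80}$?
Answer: $1370$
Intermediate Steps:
$x{\left(-2 \right)} \left(-137\right) \frac{-31 - 64}{-99 + 80} = \left(-2\right) \left(-137\right) \frac{-31 - 64}{-99 + 80} = 274 \left(- \frac{95}{-19}\right) = 274 \left(\left(-95\right) \left(- \frac{1}{19}\right)\right) = 274 \cdot 5 = 1370$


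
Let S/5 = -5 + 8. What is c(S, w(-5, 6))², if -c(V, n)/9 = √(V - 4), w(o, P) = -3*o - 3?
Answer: 891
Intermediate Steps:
S = 15 (S = 5*(-5 + 8) = 5*3 = 15)
w(o, P) = -3 - 3*o
c(V, n) = -9*√(-4 + V) (c(V, n) = -9*√(V - 4) = -9*√(-4 + V))
c(S, w(-5, 6))² = (-9*√(-4 + 15))² = (-9*√11)² = 891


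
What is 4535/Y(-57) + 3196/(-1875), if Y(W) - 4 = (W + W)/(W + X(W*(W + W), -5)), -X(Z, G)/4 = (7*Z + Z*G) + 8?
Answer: 442117162549/390761250 ≈ 1131.4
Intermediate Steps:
X(Z, G) = -32 - 28*Z - 4*G*Z (X(Z, G) = -4*((7*Z + Z*G) + 8) = -4*((7*Z + G*Z) + 8) = -4*(8 + 7*Z + G*Z) = -32 - 28*Z - 4*G*Z)
Y(W) = 4 + 2*W/(-32 + W - 16*W²) (Y(W) = 4 + (W + W)/(W + (-32 - 28*W*(W + W) - 4*(-5)*W*(W + W))) = 4 + (2*W)/(W + (-32 - 28*W*2*W - 4*(-5)*W*(2*W))) = 4 + (2*W)/(W + (-32 - 56*W² - 4*(-5)*2*W²)) = 4 + (2*W)/(W + (-32 - 56*W² + 40*W²)) = 4 + (2*W)/(W + (-32 - 16*W²)) = 4 + (2*W)/(-32 + W - 16*W²) = 4 + 2*W/(-32 + W - 16*W²))
4535/Y(-57) + 3196/(-1875) = 4535/((2*(64 - 3*(-57) + 32*(-57)²)/(32 - 1*(-57) + 16*(-57)²))) + 3196/(-1875) = 4535/((2*(64 + 171 + 32*3249)/(32 + 57 + 16*3249))) + 3196*(-1/1875) = 4535/((2*(64 + 171 + 103968)/(32 + 57 + 51984))) - 3196/1875 = 4535/((2*104203/52073)) - 3196/1875 = 4535/((2*(1/52073)*104203)) - 3196/1875 = 4535/(208406/52073) - 3196/1875 = 4535*(52073/208406) - 3196/1875 = 236151055/208406 - 3196/1875 = 442117162549/390761250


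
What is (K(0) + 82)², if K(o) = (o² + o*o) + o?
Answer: 6724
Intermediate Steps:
K(o) = o + 2*o² (K(o) = (o² + o²) + o = 2*o² + o = o + 2*o²)
(K(0) + 82)² = (0*(1 + 2*0) + 82)² = (0*(1 + 0) + 82)² = (0*1 + 82)² = (0 + 82)² = 82² = 6724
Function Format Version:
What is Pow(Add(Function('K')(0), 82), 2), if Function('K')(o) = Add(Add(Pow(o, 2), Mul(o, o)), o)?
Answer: 6724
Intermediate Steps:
Function('K')(o) = Add(o, Mul(2, Pow(o, 2))) (Function('K')(o) = Add(Add(Pow(o, 2), Pow(o, 2)), o) = Add(Mul(2, Pow(o, 2)), o) = Add(o, Mul(2, Pow(o, 2))))
Pow(Add(Function('K')(0), 82), 2) = Pow(Add(Mul(0, Add(1, Mul(2, 0))), 82), 2) = Pow(Add(Mul(0, Add(1, 0)), 82), 2) = Pow(Add(Mul(0, 1), 82), 2) = Pow(Add(0, 82), 2) = Pow(82, 2) = 6724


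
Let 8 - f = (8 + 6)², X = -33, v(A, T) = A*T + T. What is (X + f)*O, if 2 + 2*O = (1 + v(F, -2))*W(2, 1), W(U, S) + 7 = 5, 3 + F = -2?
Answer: 2210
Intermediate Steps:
F = -5 (F = -3 - 2 = -5)
W(U, S) = -2 (W(U, S) = -7 + 5 = -2)
v(A, T) = T + A*T
f = -188 (f = 8 - (8 + 6)² = 8 - 1*14² = 8 - 1*196 = 8 - 196 = -188)
O = -10 (O = -1 + ((1 - 2*(1 - 5))*(-2))/2 = -1 + ((1 - 2*(-4))*(-2))/2 = -1 + ((1 + 8)*(-2))/2 = -1 + (9*(-2))/2 = -1 + (½)*(-18) = -1 - 9 = -10)
(X + f)*O = (-33 - 188)*(-10) = -221*(-10) = 2210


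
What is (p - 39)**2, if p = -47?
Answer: 7396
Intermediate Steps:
(p - 39)**2 = (-47 - 39)**2 = (-86)**2 = 7396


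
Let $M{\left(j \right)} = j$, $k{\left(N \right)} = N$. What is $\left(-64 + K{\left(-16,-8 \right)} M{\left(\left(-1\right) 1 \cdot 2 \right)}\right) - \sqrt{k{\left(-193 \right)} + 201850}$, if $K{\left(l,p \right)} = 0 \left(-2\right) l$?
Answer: $-64 - \sqrt{201657} \approx -513.06$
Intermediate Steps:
$K{\left(l,p \right)} = 0$ ($K{\left(l,p \right)} = 0 l = 0$)
$\left(-64 + K{\left(-16,-8 \right)} M{\left(\left(-1\right) 1 \cdot 2 \right)}\right) - \sqrt{k{\left(-193 \right)} + 201850} = \left(-64 + 0 \left(-1\right) 1 \cdot 2\right) - \sqrt{-193 + 201850} = \left(-64 + 0 \left(\left(-1\right) 2\right)\right) - \sqrt{201657} = \left(-64 + 0 \left(-2\right)\right) - \sqrt{201657} = \left(-64 + 0\right) - \sqrt{201657} = -64 - \sqrt{201657}$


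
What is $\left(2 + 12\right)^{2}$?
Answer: $196$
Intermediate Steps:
$\left(2 + 12\right)^{2} = 14^{2} = 196$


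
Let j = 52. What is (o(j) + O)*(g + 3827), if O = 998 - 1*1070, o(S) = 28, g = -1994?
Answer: -80652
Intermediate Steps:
O = -72 (O = 998 - 1070 = -72)
(o(j) + O)*(g + 3827) = (28 - 72)*(-1994 + 3827) = -44*1833 = -80652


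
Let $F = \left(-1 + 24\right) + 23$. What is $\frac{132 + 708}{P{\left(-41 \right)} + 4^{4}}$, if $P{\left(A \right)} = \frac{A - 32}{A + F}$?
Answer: $\frac{4200}{1207} \approx 3.4797$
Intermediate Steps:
$F = 46$ ($F = 23 + 23 = 46$)
$P{\left(A \right)} = \frac{-32 + A}{46 + A}$ ($P{\left(A \right)} = \frac{A - 32}{A + 46} = \frac{-32 + A}{46 + A}$)
$\frac{132 + 708}{P{\left(-41 \right)} + 4^{4}} = \frac{132 + 708}{\frac{-32 - 41}{46 - 41} + 4^{4}} = \frac{840}{\frac{1}{5} \left(-73\right) + 256} = \frac{840}{- \frac{73}{5} + 256} = \frac{840}{\frac{1207}{5}} = 840 \cdot \frac{5}{1207} = \frac{4200}{1207}$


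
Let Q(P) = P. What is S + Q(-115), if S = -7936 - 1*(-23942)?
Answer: 15891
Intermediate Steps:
S = 16006 (S = -7936 + 23942 = 16006)
S + Q(-115) = 16006 - 115 = 15891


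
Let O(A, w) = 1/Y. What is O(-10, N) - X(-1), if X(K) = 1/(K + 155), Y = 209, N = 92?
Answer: -5/2926 ≈ -0.0017088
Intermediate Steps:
O(A, w) = 1/209
X(K) = 1/(155 + K)
O(-10, N) - X(-1) = 1/209 - 1/(155 - 1) = 1/209 - 1/154 = -5/2926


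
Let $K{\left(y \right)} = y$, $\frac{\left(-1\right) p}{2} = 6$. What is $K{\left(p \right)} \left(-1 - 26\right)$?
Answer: $324$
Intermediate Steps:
$p = -12$ ($p = \left(-2\right) 6 = -12$)
$K{\left(p \right)} \left(-1 - 26\right) = - 12 \left(-1 - 26\right) = \left(-12\right) \left(-27\right) = 324$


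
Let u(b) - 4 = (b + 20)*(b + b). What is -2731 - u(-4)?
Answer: -2607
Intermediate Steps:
u(b) = 4 + 2*b*(20 + b) (u(b) = 4 + (b + 20)*(b + b) = 4 + (20 + b)*(2*b) = 4 + 2*b*(20 + b))
-2731 - u(-4) = -2731 - (4 + 2*(-4)² + 40*(-4)) = -2731 - (4 + 2*16 - 160) = -2731 - (4 + 32 - 160) = -2731 - 1*(-124) = -2731 + 124 = -2607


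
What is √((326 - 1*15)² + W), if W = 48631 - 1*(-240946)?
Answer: 3*√42922 ≈ 621.53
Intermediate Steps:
W = 289577 (W = 48631 + 240946 = 289577)
√((326 - 1*15)² + W) = √((326 - 1*15)² + 289577) = √((326 - 15)² + 289577) = √(311² + 289577) = √(96721 + 289577) = √386298 = 3*√42922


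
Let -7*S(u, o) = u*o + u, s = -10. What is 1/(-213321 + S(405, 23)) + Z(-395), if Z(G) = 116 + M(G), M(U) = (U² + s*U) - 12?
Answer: 240593454386/1502967 ≈ 1.6008e+5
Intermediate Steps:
M(U) = -12 + U² - 10*U (M(U) = (U² - 10*U) - 12 = -12 + U² - 10*U)
S(u, o) = -u/7 - o*u/7 (S(u, o) = -(u*o + u)/7 = -(o*u + u)/7 = -(u + o*u)/7 = -u/7 - o*u/7)
Z(G) = 104 + G² - 10*G (Z(G) = 116 + (-12 + G² - 10*G) = 104 + G² - 10*G)
1/(-213321 + S(405, 23)) + Z(-395) = 1/(-213321 - ⅐*405*(1 + 23)) + (104 + (-395)² - 10*(-395)) = 1/(-213321 - ⅐*405*24) + (104 + 156025 + 3950) = 1/(-213321 - 9720/7) + 160079 = 1/(-1502967/7) + 160079 = -7/1502967 + 160079 = 240593454386/1502967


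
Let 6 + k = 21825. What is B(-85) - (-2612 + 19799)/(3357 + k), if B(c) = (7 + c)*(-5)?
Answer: 3267151/8392 ≈ 389.32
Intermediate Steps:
k = 21819 (k = -6 + 21825 = 21819)
B(c) = -35 - 5*c
B(-85) - (-2612 + 19799)/(3357 + k) = (-35 - 5*(-85)) - (-2612 + 19799)/(3357 + 21819) = (-35 + 425) - 17187/25176 = 390 - 17187/25176 = 390 - 1*5729/8392 = 390 - 5729/8392 = 3267151/8392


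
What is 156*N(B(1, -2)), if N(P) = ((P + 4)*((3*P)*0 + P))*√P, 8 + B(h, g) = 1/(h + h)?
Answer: 4095*I*√30/2 ≈ 11215.0*I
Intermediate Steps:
B(h, g) = -8 + 1/(2*h) (B(h, g) = -8 + 1/(h + h) = -8 + 1/(2*h))
N(P) = P^(3/2)*(4 + P) (N(P) = ((4 + P)*(0 + P))*√P = ((4 + P)*P)*√P = (P*(4 + P))*√P = P^(3/2)*(4 + P))
156*N(B(1, -2)) = 156*((-8 + (½)/1)^(3/2)*(4 + (-8 + (½)/1))) = 156*((-8 + (½)*1)^(3/2)*(4 + (-8 + (½)*1))) = 156*((-8 + ½)^(3/2)*(4 + (-8 + ½))) = 156*((-15/2)^(3/2)*(4 - 15/2)) = 156*(-15*I*√30/4*(-7/2)) = 156*(105*I*√30/8) = 4095*I*√30/2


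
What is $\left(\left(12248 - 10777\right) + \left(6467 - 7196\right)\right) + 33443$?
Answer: $34185$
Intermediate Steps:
$\left(\left(12248 - 10777\right) + \left(6467 - 7196\right)\right) + 33443 = \left(1471 - 729\right) + 33443 = 742 + 33443 = 34185$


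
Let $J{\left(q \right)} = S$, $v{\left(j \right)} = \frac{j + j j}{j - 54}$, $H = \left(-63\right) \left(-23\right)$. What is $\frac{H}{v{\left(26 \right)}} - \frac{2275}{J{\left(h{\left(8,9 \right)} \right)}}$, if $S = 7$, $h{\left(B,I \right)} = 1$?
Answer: $- \frac{14929}{39} \approx -382.79$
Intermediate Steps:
$H = 1449$
$v{\left(j \right)} = \frac{j + j^{2}}{-54 + j}$
$J{\left(q \right)} = 7$
$\frac{H}{v{\left(26 \right)}} - \frac{2275}{J{\left(h{\left(8,9 \right)} \right)}} = \frac{1449}{26 \frac{1}{-54 + 26} \left(1 + 26\right)} - \frac{2275}{7} = \frac{1449}{26 \frac{1}{-28} \cdot 27} - 325 = \frac{1449}{26 \left(- \frac{1}{28}\right) 27} - 325 = \frac{1449}{- \frac{351}{14}} - 325 = 1449 \left(- \frac{14}{351}\right) - 325 = - \frac{2254}{39} - 325 = - \frac{14929}{39}$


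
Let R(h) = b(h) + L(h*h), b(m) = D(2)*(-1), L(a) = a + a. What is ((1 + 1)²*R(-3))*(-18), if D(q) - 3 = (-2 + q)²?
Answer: -1080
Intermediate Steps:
L(a) = 2*a
D(q) = 3 + (-2 + q)²
b(m) = -3 (b(m) = (3 + (-2 + 2)²)*(-1) = (3 + 0²)*(-1) = (3 + 0)*(-1) = 3*(-1) = -3)
R(h) = -3 + 2*h² (R(h) = -3 + 2*(h*h) = -3 + 2*h²)
((1 + 1)²*R(-3))*(-18) = ((1 + 1)²*(-3 + 2*(-3)²))*(-18) = (2²*(-3 + 2*9))*(-18) = (4*(-3 + 18))*(-18) = (4*15)*(-18) = 60*(-18) = -1080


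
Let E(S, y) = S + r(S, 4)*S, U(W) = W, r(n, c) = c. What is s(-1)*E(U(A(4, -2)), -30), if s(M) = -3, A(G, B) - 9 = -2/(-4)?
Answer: -285/2 ≈ -142.50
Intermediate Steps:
A(G, B) = 19/2 (A(G, B) = 9 - 2/(-4) = 9 - 2*(-1/4) = 9 + 1/2 = 19/2)
E(S, y) = 5*S (E(S, y) = S + 4*S = 5*S)
s(-1)*E(U(A(4, -2)), -30) = -15*19/2 = -3*95/2 = -285/2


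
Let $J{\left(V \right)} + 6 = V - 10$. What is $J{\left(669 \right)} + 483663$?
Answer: $484316$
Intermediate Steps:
$J{\left(V \right)} = -16 + V$ ($J{\left(V \right)} = -6 + \left(V - 10\right) = -6 + \left(-10 + V\right) = -16 + V$)
$J{\left(669 \right)} + 483663 = \left(-16 + 669\right) + 483663 = 653 + 483663 = 484316$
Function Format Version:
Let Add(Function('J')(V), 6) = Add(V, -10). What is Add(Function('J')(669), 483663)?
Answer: 484316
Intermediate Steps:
Function('J')(V) = Add(-16, V) (Function('J')(V) = Add(-6, Add(V, -10)) = Add(-6, Add(-10, V)) = Add(-16, V))
Add(Function('J')(669), 483663) = Add(Add(-16, 669), 483663) = Add(653, 483663) = 484316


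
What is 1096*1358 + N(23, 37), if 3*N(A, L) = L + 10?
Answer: 4465151/3 ≈ 1.4884e+6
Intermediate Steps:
N(A, L) = 10/3 + L/3 (N(A, L) = (L + 10)/3 = (10 + L)/3 = 10/3 + L/3)
1096*1358 + N(23, 37) = 1096*1358 + (10/3 + (1/3)*37) = 1488368 + (10/3 + 37/3) = 1488368 + 47/3 = 4465151/3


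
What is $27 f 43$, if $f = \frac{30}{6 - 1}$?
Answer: $6966$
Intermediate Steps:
$f = 6$ ($f = \frac{30}{5} = 30 \cdot \frac{1}{5} = 6$)
$27 f 43 = 27 \cdot 6 \cdot 43 = 162 \cdot 43 = 6966$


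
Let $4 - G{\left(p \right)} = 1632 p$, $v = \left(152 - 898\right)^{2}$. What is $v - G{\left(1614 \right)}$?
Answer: $3190560$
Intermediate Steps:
$v = 556516$ ($v = \left(-746\right)^{2} = 556516$)
$G{\left(p \right)} = 4 - 1632 p$
$v - G{\left(1614 \right)} = 556516 - \left(4 - 2634048\right) = 556516 - -2634044 = 556516 + 2634044 = 3190560$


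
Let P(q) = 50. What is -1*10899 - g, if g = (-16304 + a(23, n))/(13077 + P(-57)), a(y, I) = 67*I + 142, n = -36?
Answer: -143052599/13127 ≈ -10898.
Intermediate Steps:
a(y, I) = 142 + 67*I
g = -18574/13127 (g = (-16304 + (142 + 67*(-36)))/(13077 + 50) = (-16304 + (142 - 2412))/13127 = (-16304 - 2270)*(1/13127) = -18574*1/13127 = -18574/13127 ≈ -1.4149)
-1*10899 - g = -1*10899 - 1*(-18574/13127) = -10899 + 18574/13127 = -143052599/13127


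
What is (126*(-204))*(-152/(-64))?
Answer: -61047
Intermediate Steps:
(126*(-204))*(-152/(-64)) = -(-3907008)*(-1)/64 = -25704*19/8 = -61047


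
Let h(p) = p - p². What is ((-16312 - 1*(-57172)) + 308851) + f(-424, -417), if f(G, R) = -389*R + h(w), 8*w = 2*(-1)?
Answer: 8190779/16 ≈ 5.1192e+5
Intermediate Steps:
w = -¼ (w = (2*(-1))/8 = (⅛)*(-2) = -¼ ≈ -0.25000)
f(G, R) = -5/16 - 389*R (f(G, R) = -389*R - (1 - 1*(-¼))/4 = -389*R - (1 + ¼)/4 = -389*R - ¼*5/4 = -389*R - 5/16 = -5/16 - 389*R)
((-16312 - 1*(-57172)) + 308851) + f(-424, -417) = ((-16312 - 1*(-57172)) + 308851) + (-5/16 - 389*(-417)) = ((-16312 + 57172) + 308851) + (-5/16 + 162213) = (40860 + 308851) + 2595403/16 = 349711 + 2595403/16 = 8190779/16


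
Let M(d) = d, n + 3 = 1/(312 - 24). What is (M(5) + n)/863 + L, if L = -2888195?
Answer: -717843537503/248544 ≈ -2.8882e+6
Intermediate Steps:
n = -863/288 (n = -3 + 1/(312 - 24) = -3 + 1/288 = -863/288 ≈ -2.9965)
(M(5) + n)/863 + L = (5 - 863/288)/863 - 2888195 = (1/863)*(577/288) - 2888195 = 577/248544 - 2888195 = -717843537503/248544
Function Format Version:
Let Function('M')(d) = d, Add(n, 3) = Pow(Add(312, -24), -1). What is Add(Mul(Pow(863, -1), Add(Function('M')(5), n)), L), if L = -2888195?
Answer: Rational(-717843537503, 248544) ≈ -2.8882e+6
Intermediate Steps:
n = Rational(-863, 288) (n = Add(-3, Pow(Add(312, -24), -1)) = Add(-3, Pow(288, -1)) = Add(-3, Rational(1, 288)) = Rational(-863, 288) ≈ -2.9965)
Add(Mul(Pow(863, -1), Add(Function('M')(5), n)), L) = Add(Mul(Pow(863, -1), Add(5, Rational(-863, 288))), -2888195) = Add(Mul(Rational(1, 863), Rational(577, 288)), -2888195) = Add(Rational(577, 248544), -2888195) = Rational(-717843537503, 248544)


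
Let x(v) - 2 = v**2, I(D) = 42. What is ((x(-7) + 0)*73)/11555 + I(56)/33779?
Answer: 126244527/390316345 ≈ 0.32344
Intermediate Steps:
x(v) = 2 + v**2
((x(-7) + 0)*73)/11555 + I(56)/33779 = (((2 + (-7)**2) + 0)*73)/11555 + 42/33779 = (((2 + 49) + 0)*73)*(1/11555) + 42*(1/33779) = ((51 + 0)*73)*(1/11555) + 42/33779 = (51*73)*(1/11555) + 42/33779 = 3723*(1/11555) + 42/33779 = 3723/11555 + 42/33779 = 126244527/390316345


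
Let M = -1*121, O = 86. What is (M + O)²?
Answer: 1225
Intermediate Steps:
M = -121
(M + O)² = (-121 + 86)² = (-35)² = 1225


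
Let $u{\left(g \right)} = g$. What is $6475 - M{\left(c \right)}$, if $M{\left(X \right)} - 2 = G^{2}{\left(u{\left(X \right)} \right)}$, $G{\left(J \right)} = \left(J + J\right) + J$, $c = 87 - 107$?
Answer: $2873$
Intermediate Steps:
$c = -20$
$G{\left(J \right)} = 3 J$ ($G{\left(J \right)} = 2 J + J = 3 J$)
$M{\left(X \right)} = 2 + 9 X^{2}$ ($M{\left(X \right)} = 2 + \left(3 X\right)^{2} = 2 + 9 X^{2}$)
$6475 - M{\left(c \right)} = 6475 - \left(2 + 9 \left(-20\right)^{2}\right) = 6475 - \left(2 + 9 \cdot 400\right) = 6475 - \left(2 + 3600\right) = 6475 - 3602 = 2873$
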